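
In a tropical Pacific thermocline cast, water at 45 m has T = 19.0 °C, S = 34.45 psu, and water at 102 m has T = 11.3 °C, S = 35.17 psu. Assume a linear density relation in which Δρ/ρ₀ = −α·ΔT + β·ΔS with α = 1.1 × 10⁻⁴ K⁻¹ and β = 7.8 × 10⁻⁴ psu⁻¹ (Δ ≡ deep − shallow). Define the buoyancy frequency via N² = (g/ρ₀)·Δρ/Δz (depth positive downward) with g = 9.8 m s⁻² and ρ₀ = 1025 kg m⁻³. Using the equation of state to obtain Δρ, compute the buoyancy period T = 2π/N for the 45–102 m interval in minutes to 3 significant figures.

6.73 min

ΔT = -7.7 K, ΔS = +0.72 psu (deep − shallow).
Δρ/ρ₀ = −αΔT + βΔS = 8.47 × 10⁻⁴ + 5.616 × 10⁻⁴ = 1.4086 × 10⁻³, so Δρ ≈ 1.444 kg m⁻³.
N² = (g/ρ₀)·Δρ/Δz = g·(Δρ/ρ₀)/Δz = 9.8 × 1.4086 × 10⁻³ / 57 = 2.4218 × 10⁻⁴ s⁻².
N = √(2.4218 × 10⁻⁴) = 0.015562 rad s⁻¹ → T = 2π/N = 403.75 s = 6.7292 min ≈ 6.73 min.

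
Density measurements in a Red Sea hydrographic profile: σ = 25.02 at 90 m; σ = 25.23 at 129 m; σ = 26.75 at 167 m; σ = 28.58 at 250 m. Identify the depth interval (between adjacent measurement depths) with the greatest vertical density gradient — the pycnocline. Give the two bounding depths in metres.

Compute the density gradient over each adjacent pair:
  90–129 m: Δρ/Δz = 0.21/39 = 5.4 × 10⁻³ kg m⁻⁴
  129–167 m: Δρ/Δz = 1.52/38 = 0.040 kg m⁻⁴
  167–250 m: Δρ/Δz = 1.83/83 = 0.022 kg m⁻⁴
The largest gradient is in the 129–167 m interval — the pycnocline.

129–167 m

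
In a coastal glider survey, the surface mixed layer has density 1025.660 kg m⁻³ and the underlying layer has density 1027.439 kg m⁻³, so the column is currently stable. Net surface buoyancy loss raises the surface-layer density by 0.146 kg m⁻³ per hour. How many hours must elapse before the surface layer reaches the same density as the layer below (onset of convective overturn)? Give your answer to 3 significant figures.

Density deficit of the surface layer: 1027.439 − 1025.660 = 1.779 kg m⁻³.
Required change = 1.779 / 0.146 = 12.2 hours.

12.2 hours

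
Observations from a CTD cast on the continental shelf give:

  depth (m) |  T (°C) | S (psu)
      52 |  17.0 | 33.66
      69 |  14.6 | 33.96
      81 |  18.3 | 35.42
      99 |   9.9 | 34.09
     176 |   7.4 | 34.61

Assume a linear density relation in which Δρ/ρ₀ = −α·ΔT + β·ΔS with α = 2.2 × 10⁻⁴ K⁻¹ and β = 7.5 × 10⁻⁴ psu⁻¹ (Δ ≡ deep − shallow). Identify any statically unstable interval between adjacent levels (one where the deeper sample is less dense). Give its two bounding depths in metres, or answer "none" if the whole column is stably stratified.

none

Evaluate Δρ/ρ₀ = −αΔT + βΔS across each adjacent pair:
  52–69 m: −αΔT+βΔS = −(2.2 × 10⁻⁴)(-2.4)+(7.5 × 10⁻⁴)(+0.30) = 7.5 × 10⁻⁴ → stable
  69–81 m: −αΔT+βΔS = −(2.2 × 10⁻⁴)(+3.7)+(7.5 × 10⁻⁴)(+1.46) = 2.8 × 10⁻⁴ → stable
  81–99 m: −αΔT+βΔS = −(2.2 × 10⁻⁴)(-8.4)+(7.5 × 10⁻⁴)(-1.33) = 8.5 × 10⁻⁴ → stable
  99–176 m: −αΔT+βΔS = −(2.2 × 10⁻⁴)(-2.5)+(7.5 × 10⁻⁴)(+0.52) = 9.4 × 10⁻⁴ → stable
Every interval has Δρ > 0: the column is stably stratified throughout.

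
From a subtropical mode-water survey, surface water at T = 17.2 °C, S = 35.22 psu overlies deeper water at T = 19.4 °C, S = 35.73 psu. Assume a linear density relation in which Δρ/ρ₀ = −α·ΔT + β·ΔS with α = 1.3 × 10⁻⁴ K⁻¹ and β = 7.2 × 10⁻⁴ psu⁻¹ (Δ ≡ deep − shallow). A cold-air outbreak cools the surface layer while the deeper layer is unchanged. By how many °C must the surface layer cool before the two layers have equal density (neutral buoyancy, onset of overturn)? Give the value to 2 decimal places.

0.62 °C

Neutral buoyancy requires Δρ = 0, i.e. −α(T_deep − T_surf′) + β(S_deep − S_surf) = 0.
T_surf′ = T_deep − (β/α)·ΔS = 19.4 − (7.2 × 10⁻⁴/1.3 × 10⁻⁴)·(+0.51) = 16.5754 °C.
Cooling required: 17.2 − (16.5754) = 0.6246 °C.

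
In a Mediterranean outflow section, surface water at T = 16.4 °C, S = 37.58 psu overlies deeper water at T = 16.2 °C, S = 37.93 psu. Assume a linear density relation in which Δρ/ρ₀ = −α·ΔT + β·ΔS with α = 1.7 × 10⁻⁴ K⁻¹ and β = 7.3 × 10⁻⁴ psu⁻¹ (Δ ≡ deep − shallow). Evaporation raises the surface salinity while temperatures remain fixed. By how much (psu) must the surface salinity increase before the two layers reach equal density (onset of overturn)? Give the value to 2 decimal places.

0.40 psu

Neutral buoyancy requires −α(T_deep − T_surf) + β(S_deep − S_surf′) = 0.
S_surf′ = S_deep − (α/β)·ΔT = 37.93 − (1.7 × 10⁻⁴/7.3 × 10⁻⁴)·(-0.2) = 37.9766 psu.
Increase required: 37.9766 − 37.58 = 0.3966 psu.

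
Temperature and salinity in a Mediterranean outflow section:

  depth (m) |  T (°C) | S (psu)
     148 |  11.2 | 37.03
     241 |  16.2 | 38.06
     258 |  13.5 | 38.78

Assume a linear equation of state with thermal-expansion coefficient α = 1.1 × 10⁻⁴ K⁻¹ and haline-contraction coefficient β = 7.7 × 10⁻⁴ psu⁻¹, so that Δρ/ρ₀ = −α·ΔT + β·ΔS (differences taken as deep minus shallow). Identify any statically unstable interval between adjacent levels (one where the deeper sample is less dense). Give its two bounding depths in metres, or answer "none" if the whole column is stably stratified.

Evaluate Δρ/ρ₀ = −αΔT + βΔS across each adjacent pair:
  148–241 m: −αΔT+βΔS = −(1.1 × 10⁻⁴)(+5.0)+(7.7 × 10⁻⁴)(+1.03) = 2.4 × 10⁻⁴ → stable
  241–258 m: −αΔT+βΔS = −(1.1 × 10⁻⁴)(-2.7)+(7.7 × 10⁻⁴)(+0.72) = 8.5 × 10⁻⁴ → stable
Every interval has Δρ > 0: the column is stably stratified throughout.

none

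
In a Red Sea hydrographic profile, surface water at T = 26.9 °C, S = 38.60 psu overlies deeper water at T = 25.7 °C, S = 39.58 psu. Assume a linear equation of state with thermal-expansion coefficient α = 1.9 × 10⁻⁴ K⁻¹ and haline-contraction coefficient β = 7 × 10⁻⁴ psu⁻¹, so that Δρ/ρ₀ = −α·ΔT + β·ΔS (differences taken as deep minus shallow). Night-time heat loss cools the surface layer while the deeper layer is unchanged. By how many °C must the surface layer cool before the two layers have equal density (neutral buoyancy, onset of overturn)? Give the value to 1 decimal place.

Neutral buoyancy requires Δρ = 0, i.e. −α(T_deep − T_surf′) + β(S_deep − S_surf) = 0.
T_surf′ = T_deep − (β/α)·ΔS = 25.7 − (7 × 10⁻⁴/1.9 × 10⁻⁴)·(+0.98) = 22.089 °C.
Cooling required: 26.9 − (22.089) = 4.811 °C.

4.8 °C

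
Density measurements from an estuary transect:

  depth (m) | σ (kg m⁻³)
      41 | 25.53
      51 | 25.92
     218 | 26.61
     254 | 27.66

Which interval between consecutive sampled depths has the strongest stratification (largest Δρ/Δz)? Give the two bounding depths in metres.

Compute the density gradient over each adjacent pair:
  41–51 m: Δρ/Δz = 0.39/10 = 0.039 kg m⁻⁴
  51–218 m: Δρ/Δz = 0.69/167 = 4.1 × 10⁻³ kg m⁻⁴
  218–254 m: Δρ/Δz = 1.05/36 = 0.029 kg m⁻⁴
The largest gradient is in the 41–51 m interval — the pycnocline.

41–51 m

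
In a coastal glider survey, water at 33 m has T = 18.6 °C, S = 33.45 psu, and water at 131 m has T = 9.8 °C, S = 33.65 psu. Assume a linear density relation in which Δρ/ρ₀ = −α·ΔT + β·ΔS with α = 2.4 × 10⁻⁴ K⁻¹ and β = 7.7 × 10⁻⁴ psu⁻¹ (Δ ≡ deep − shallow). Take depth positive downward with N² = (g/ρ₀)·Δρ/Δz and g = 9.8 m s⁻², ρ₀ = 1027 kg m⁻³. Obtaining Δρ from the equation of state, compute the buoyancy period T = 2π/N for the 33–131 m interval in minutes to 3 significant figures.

ΔT = -8.8 K, ΔS = +0.20 psu (deep − shallow).
Δρ/ρ₀ = −αΔT + βΔS = 2.112 × 10⁻³ + 1.54 × 10⁻⁴ = 2.266 × 10⁻³, so Δρ ≈ 2.327 kg m⁻³.
N² = (g/ρ₀)·Δρ/Δz = g·(Δρ/ρ₀)/Δz = 9.8 × 2.266 × 10⁻³ / 98 = 2.2660 × 10⁻⁴ s⁻².
N = √(2.2660 × 10⁻⁴) = 0.015053 rad s⁻¹ → T = 2π/N = 417.40 s = 6.9567 min ≈ 6.96 min.

6.96 min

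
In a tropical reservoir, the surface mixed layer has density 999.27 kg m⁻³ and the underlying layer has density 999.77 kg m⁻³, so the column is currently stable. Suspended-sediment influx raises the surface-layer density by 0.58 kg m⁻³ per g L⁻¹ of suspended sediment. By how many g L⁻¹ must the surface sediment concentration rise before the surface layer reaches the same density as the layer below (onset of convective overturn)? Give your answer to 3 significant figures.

0.862 g L⁻¹

Density deficit of the surface layer: 999.77 − 999.27 = 0.5 kg m⁻³.
Required change = 0.5 / 0.58 = 0.862 g L⁻¹.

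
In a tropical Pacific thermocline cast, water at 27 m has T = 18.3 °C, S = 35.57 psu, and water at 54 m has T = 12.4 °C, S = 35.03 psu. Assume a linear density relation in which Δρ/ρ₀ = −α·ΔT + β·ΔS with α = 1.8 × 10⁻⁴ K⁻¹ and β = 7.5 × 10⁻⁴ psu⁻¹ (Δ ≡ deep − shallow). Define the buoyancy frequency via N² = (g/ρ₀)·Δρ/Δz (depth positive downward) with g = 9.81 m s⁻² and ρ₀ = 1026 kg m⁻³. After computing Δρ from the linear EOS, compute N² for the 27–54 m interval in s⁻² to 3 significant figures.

2.39 × 10⁻⁴ s⁻²

ΔT = -5.9 K, ΔS = -0.54 psu (deep − shallow).
Δρ/ρ₀ = −αΔT + βΔS = 1.062 × 10⁻³ − 4.05 × 10⁻⁴ = 6.57 × 10⁻⁴, so Δρ ≈ 0.6741 kg m⁻³.
N² = (g/ρ₀)·Δρ/Δz = g·(Δρ/ρ₀)/Δz = 9.81 × 6.57 × 10⁻⁴ / 27 = 2.3871 × 10⁻⁴ s⁻² ≈ 2.39 × 10⁻⁴ s⁻².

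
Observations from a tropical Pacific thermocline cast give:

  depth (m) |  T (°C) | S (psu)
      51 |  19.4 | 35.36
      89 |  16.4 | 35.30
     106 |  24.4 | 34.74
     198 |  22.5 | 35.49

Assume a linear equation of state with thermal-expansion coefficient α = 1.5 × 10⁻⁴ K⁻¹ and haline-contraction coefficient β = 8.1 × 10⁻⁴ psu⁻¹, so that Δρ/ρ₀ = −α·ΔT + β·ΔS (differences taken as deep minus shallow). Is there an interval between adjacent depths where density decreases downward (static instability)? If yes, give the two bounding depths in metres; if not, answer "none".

Evaluate Δρ/ρ₀ = −αΔT + βΔS across each adjacent pair:
  51–89 m: −αΔT+βΔS = −(1.5 × 10⁻⁴)(-3.0)+(8.1 × 10⁻⁴)(-0.06) = 4.0 × 10⁻⁴ → stable
  89–106 m: −αΔT+βΔS = −(1.5 × 10⁻⁴)(+8.0)+(8.1 × 10⁻⁴)(-0.56) = -1.7 × 10⁻³ → UNSTABLE
  106–198 m: −αΔT+βΔS = −(1.5 × 10⁻⁴)(-1.9)+(8.1 × 10⁻⁴)(+0.75) = 8.9 × 10⁻⁴ → stable
The 89–106 m interval has Δρ < 0: lighter water underlies denser water.

89–106 m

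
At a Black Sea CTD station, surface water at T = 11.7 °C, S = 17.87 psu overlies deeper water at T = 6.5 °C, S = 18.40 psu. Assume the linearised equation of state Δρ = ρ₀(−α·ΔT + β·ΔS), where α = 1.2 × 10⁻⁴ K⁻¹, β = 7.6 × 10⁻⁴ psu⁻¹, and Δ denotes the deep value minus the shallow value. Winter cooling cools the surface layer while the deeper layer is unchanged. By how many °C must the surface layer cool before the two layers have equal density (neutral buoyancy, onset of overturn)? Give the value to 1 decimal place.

8.6 °C

Neutral buoyancy requires Δρ = 0, i.e. −α(T_deep − T_surf′) + β(S_deep − S_surf) = 0.
T_surf′ = T_deep − (β/α)·ΔS = 6.5 − (7.6 × 10⁻⁴/1.2 × 10⁻⁴)·(+0.53) = 3.143 °C.
Cooling required: 11.7 − (3.143) = 8.557 °C.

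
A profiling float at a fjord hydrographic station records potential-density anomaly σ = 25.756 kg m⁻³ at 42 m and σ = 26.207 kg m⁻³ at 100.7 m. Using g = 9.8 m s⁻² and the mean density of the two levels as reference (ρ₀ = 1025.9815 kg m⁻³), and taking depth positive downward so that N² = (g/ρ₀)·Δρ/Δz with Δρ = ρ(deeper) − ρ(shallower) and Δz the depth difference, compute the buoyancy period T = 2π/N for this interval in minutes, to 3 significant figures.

12.2 min

Δρ = 1026.207 − 1025.756 = 0.451 kg m⁻³ over Δz = 100.7 − 42 = 58.7 m.
N² = (9.8/1025.9815) × (0.451/58.7) = 7.3388 × 10⁻⁵ s⁻².
N = √(7.3388 × 10⁻⁵) = 8.5667 × 10⁻³ rad s⁻¹, so T = 2π/N = 733.44 s = 12.224 min ≈ 12.2 min.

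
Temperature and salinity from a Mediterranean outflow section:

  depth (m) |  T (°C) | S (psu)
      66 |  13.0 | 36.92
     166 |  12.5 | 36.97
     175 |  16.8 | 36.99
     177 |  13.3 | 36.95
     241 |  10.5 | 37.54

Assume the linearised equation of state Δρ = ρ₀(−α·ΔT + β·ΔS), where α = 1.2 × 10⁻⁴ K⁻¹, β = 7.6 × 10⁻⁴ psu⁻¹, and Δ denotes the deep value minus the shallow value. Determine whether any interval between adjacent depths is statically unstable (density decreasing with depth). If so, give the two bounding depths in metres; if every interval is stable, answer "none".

166–175 m

Evaluate Δρ/ρ₀ = −αΔT + βΔS across each adjacent pair:
  66–166 m: −αΔT+βΔS = −(1.2 × 10⁻⁴)(-0.5)+(7.6 × 10⁻⁴)(+0.05) = 9.8 × 10⁻⁵ → stable
  166–175 m: −αΔT+βΔS = −(1.2 × 10⁻⁴)(+4.3)+(7.6 × 10⁻⁴)(+0.02) = -5.0 × 10⁻⁴ → UNSTABLE
  175–177 m: −αΔT+βΔS = −(1.2 × 10⁻⁴)(-3.5)+(7.6 × 10⁻⁴)(-0.04) = 3.9 × 10⁻⁴ → stable
  177–241 m: −αΔT+βΔS = −(1.2 × 10⁻⁴)(-2.8)+(7.6 × 10⁻⁴)(+0.59) = 7.8 × 10⁻⁴ → stable
The 166–175 m interval has Δρ < 0: lighter water underlies denser water.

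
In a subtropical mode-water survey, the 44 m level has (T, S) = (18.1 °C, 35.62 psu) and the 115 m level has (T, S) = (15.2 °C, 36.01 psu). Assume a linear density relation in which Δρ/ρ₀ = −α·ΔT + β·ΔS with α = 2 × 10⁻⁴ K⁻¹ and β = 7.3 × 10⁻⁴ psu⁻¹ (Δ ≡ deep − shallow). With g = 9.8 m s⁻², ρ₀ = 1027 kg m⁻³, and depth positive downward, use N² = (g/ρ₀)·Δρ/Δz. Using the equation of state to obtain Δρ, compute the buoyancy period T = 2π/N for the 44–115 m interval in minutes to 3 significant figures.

ΔT = -2.9 K, ΔS = +0.39 psu (deep − shallow).
Δρ/ρ₀ = −αΔT + βΔS = 5.80 × 10⁻⁴ + 2.847 × 10⁻⁴ = 8.647 × 10⁻⁴, so Δρ ≈ 0.8880 kg m⁻³.
N² = (g/ρ₀)·Δρ/Δz = g·(Δρ/ρ₀)/Δz = 9.8 × 8.647 × 10⁻⁴ / 71 = 1.1935 × 10⁻⁴ s⁻².
N = √(1.1935 × 10⁻⁴) = 0.010925 rad s⁻¹ → T = 2π/N = 575.12 s = 9.5853 min ≈ 9.59 min.

9.59 min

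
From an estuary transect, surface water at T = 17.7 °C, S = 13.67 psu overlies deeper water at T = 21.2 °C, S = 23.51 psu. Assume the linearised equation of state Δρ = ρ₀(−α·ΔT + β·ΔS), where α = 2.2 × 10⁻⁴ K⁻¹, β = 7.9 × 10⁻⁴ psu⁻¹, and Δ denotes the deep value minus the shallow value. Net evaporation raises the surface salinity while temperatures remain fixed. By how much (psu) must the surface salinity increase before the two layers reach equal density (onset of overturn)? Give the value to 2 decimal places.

8.87 psu

Neutral buoyancy requires −α(T_deep − T_surf) + β(S_deep − S_surf′) = 0.
S_surf′ = S_deep − (α/β)·ΔT = 23.51 − (2.2 × 10⁻⁴/7.9 × 10⁻⁴)·(+3.5) = 22.5353 psu.
Increase required: 22.5353 − 13.67 = 8.8653 psu.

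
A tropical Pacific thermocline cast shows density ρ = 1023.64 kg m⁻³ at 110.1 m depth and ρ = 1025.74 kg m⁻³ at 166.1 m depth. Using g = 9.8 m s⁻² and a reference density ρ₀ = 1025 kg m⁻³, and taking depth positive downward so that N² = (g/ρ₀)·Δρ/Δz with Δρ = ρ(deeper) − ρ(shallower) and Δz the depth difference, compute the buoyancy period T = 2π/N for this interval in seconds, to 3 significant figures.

Δρ = 1025.74 − 1023.64 = 2.10 kg m⁻³ over Δz = 166.1 − 110.1 = 56 m.
N² = (9.8/1025) × (2.10/56) = 3.5854 × 10⁻⁴ s⁻².
N = √(3.5854 × 10⁻⁴) = 0.018935 rad s⁻¹, so T = 2π/N = 331.83 s ≈ 332 s.

332 s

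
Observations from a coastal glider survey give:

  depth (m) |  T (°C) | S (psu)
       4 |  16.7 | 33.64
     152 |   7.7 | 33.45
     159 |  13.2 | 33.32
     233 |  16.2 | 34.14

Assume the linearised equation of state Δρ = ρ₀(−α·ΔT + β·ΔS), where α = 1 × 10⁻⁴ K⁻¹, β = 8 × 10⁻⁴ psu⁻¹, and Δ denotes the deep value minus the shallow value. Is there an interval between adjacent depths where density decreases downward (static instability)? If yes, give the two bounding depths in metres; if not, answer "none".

152–159 m

Evaluate Δρ/ρ₀ = −αΔT + βΔS across each adjacent pair:
  4–152 m: −αΔT+βΔS = −(1 × 10⁻⁴)(-9.0)+(8 × 10⁻⁴)(-0.19) = 7.5 × 10⁻⁴ → stable
  152–159 m: −αΔT+βΔS = −(1 × 10⁻⁴)(+5.5)+(8 × 10⁻⁴)(-0.13) = -6.5 × 10⁻⁴ → UNSTABLE
  159–233 m: −αΔT+βΔS = −(1 × 10⁻⁴)(+3.0)+(8 × 10⁻⁴)(+0.82) = 3.6 × 10⁻⁴ → stable
The 152–159 m interval has Δρ < 0: lighter water underlies denser water.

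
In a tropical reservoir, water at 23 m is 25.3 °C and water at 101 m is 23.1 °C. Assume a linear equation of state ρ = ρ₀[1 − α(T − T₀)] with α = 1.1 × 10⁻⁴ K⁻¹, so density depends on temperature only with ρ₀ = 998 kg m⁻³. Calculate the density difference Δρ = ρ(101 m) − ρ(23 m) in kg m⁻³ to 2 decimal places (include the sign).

ΔT = -2.2 K, Δρ/ρ₀ = −αΔT = 2.42 × 10⁻⁴.
Δρ = 998 × (2.42 × 10⁻⁴) = +0.24 kg m⁻³.
Positive Δρ: denser below, stable.

+0.24 kg m⁻³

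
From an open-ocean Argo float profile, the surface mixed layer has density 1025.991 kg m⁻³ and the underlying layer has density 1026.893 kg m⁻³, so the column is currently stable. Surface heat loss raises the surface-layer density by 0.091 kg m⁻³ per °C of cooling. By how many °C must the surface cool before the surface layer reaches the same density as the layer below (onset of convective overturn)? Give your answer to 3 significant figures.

Density deficit of the surface layer: 1026.893 − 1025.991 = 0.902 kg m⁻³.
Required change = 0.902 / 0.091 = 9.91 °C.

9.91 °C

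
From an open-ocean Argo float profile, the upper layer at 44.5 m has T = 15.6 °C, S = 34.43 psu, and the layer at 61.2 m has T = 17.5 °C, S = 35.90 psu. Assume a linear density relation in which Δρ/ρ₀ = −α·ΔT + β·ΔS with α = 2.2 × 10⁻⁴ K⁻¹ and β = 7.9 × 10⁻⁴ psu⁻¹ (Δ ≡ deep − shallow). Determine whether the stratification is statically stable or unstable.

stable

ΔT = 17.5 − 15.6 = +1.9 K and ΔS = 35.90 − 34.43 = +1.47 psu (deep − shallow).
−αΔT = -4.18 × 10⁻⁴; βΔS = 1.1613 × 10⁻³; sum Δρ/ρ₀ = 7.433 × 10⁻⁴.
Δρ/ρ₀ > 0, so Δρ > 0: deeper water is denser → statically stable.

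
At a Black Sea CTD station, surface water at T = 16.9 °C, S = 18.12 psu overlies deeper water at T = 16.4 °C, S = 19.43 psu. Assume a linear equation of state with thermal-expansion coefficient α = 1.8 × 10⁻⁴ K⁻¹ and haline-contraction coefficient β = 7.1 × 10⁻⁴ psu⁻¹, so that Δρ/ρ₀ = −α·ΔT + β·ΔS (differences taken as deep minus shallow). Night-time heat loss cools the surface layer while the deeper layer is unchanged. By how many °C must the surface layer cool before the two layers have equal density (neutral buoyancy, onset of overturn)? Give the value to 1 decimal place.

5.7 °C

Neutral buoyancy requires Δρ = 0, i.e. −α(T_deep − T_surf′) + β(S_deep − S_surf) = 0.
T_surf′ = T_deep − (β/α)·ΔS = 16.4 − (7.1 × 10⁻⁴/1.8 × 10⁻⁴)·(+1.31) = 11.233 °C.
Cooling required: 16.9 − (11.233) = 5.667 °C.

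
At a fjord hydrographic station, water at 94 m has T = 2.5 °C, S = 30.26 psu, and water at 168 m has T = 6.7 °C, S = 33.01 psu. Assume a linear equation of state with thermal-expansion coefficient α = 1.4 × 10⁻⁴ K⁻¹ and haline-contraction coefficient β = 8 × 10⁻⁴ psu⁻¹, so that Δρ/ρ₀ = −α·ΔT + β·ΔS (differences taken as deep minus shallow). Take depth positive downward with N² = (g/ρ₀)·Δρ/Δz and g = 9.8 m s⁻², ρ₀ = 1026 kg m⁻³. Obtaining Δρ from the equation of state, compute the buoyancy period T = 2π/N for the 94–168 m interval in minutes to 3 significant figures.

7.17 min

ΔT = +4.2 K, ΔS = +2.75 psu (deep − shallow).
Δρ/ρ₀ = −αΔT + βΔS = -5.88 × 10⁻⁴ + 2.20 × 10⁻³ = 1.612 × 10⁻³, so Δρ ≈ 1.654 kg m⁻³.
N² = (g/ρ₀)·Δρ/Δz = g·(Δρ/ρ₀)/Δz = 9.8 × 1.612 × 10⁻³ / 74 = 2.1348 × 10⁻⁴ s⁻².
N = √(2.1348 × 10⁻⁴) = 0.014611 rad s⁻¹ → T = 2π/N = 430.03 s = 7.1672 min ≈ 7.17 min.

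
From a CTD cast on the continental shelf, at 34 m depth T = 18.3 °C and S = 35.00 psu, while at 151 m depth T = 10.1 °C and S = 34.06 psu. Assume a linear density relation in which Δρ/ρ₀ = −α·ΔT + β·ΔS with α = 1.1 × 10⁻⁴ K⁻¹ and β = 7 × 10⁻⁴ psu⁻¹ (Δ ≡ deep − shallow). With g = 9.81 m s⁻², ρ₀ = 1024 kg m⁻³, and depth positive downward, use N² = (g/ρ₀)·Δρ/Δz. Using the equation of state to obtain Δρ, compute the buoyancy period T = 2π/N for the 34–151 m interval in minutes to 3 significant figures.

ΔT = -8.2 K, ΔS = -0.94 psu (deep − shallow).
Δρ/ρ₀ = −αΔT + βΔS = 9.02 × 10⁻⁴ − 6.58 × 10⁻⁴ = 2.44 × 10⁻⁴, so Δρ ≈ 0.2499 kg m⁻³.
N² = (g/ρ₀)·Δρ/Δz = g·(Δρ/ρ₀)/Δz = 9.81 × 2.44 × 10⁻⁴ / 117 = 2.0458 × 10⁻⁵ s⁻².
N = √(2.0458 × 10⁻⁵) = 4.5231 × 10⁻³ rad s⁻¹ → T = 2π/N = 1.3891 × 10³ s = 23.152 min ≈ 23.2 min.

23.2 min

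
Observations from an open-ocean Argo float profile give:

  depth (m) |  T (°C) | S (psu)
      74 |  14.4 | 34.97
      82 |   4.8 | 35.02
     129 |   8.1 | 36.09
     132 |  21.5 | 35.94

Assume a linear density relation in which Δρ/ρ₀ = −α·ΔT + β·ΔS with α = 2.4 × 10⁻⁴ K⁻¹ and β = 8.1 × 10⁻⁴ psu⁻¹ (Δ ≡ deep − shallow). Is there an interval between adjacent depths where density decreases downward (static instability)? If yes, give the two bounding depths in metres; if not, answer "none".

Evaluate Δρ/ρ₀ = −αΔT + βΔS across each adjacent pair:
  74–82 m: −αΔT+βΔS = −(2.4 × 10⁻⁴)(-9.6)+(8.1 × 10⁻⁴)(+0.05) = 2.3 × 10⁻³ → stable
  82–129 m: −αΔT+βΔS = −(2.4 × 10⁻⁴)(+3.3)+(8.1 × 10⁻⁴)(+1.07) = 7.5 × 10⁻⁵ → stable
  129–132 m: −αΔT+βΔS = −(2.4 × 10⁻⁴)(+13.4)+(8.1 × 10⁻⁴)(-0.15) = -3.3 × 10⁻³ → UNSTABLE
The 129–132 m interval has Δρ < 0: lighter water underlies denser water.

129–132 m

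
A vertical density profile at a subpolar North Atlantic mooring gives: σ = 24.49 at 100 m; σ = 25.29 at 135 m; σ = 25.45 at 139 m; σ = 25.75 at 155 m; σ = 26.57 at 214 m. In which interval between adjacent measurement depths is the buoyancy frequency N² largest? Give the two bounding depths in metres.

135–139 m

Compute the density gradient over each adjacent pair:
  100–135 m: Δρ/Δz = 0.80/35 = 0.023 kg m⁻⁴
  135–139 m: Δρ/Δz = 0.16/4 = 0.040 kg m⁻⁴
  139–155 m: Δρ/Δz = 0.30/16 = 0.019 kg m⁻⁴
  155–214 m: Δρ/Δz = 0.82/59 = 0.014 kg m⁻⁴
The largest gradient is in the 135–139 m interval — the pycnocline.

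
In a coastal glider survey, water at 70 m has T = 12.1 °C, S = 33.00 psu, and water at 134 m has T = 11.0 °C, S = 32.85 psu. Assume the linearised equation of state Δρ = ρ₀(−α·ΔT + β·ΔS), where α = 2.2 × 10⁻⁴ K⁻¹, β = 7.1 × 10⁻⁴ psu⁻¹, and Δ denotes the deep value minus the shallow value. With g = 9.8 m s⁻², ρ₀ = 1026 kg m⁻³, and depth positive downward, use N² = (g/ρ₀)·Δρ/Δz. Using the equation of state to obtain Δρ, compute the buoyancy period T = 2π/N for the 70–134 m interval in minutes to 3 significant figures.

ΔT = -1.1 K, ΔS = -0.15 psu (deep − shallow).
Δρ/ρ₀ = −αΔT + βΔS = 2.42 × 10⁻⁴ − 1.065 × 10⁻⁴ = 1.355 × 10⁻⁴, so Δρ ≈ 0.1390 kg m⁻³.
N² = (g/ρ₀)·Δρ/Δz = g·(Δρ/ρ₀)/Δz = 9.8 × 1.355 × 10⁻⁴ / 64 = 2.0748 × 10⁻⁵ s⁻².
N = √(2.0748 × 10⁻⁵) = 4.5550 × 10⁻³ rad s⁻¹ → T = 2π/N = 1.3794 × 10³ s = 22.990 min ≈ 23.0 min.

23.0 min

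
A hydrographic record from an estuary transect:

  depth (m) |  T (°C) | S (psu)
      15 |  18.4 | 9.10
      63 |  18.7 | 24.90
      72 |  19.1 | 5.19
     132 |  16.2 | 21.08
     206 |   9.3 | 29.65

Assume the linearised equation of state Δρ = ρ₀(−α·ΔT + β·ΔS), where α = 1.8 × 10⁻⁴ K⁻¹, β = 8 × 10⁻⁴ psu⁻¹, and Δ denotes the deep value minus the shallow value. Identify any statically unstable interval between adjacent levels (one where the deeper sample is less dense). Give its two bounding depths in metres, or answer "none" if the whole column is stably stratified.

Evaluate Δρ/ρ₀ = −αΔT + βΔS across each adjacent pair:
  15–63 m: −αΔT+βΔS = −(1.8 × 10⁻⁴)(+0.3)+(8 × 10⁻⁴)(+15.80) = 0.013 → stable
  63–72 m: −αΔT+βΔS = −(1.8 × 10⁻⁴)(+0.4)+(8 × 10⁻⁴)(-19.71) = -0.016 → UNSTABLE
  72–132 m: −αΔT+βΔS = −(1.8 × 10⁻⁴)(-2.9)+(8 × 10⁻⁴)(+15.89) = 0.013 → stable
  132–206 m: −αΔT+βΔS = −(1.8 × 10⁻⁴)(-6.9)+(8 × 10⁻⁴)(+8.57) = 8.1 × 10⁻³ → stable
The 63–72 m interval has Δρ < 0: lighter water underlies denser water.

63–72 m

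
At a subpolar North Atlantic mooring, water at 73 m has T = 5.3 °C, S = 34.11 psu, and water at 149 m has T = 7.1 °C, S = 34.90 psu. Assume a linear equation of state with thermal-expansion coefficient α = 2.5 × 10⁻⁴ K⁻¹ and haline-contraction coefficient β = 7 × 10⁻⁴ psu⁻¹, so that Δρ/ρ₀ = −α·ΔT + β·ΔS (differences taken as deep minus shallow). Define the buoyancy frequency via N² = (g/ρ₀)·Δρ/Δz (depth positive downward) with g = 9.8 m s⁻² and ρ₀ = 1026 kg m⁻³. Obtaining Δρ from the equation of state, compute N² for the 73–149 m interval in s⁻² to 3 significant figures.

1.33 × 10⁻⁵ s⁻²

ΔT = +1.8 K, ΔS = +0.79 psu (deep − shallow).
Δρ/ρ₀ = −αΔT + βΔS = -4.50 × 10⁻⁴ + 5.53 × 10⁻⁴ = 1.03 × 10⁻⁴, so Δρ ≈ 0.1057 kg m⁻³.
N² = (g/ρ₀)·Δρ/Δz = g·(Δρ/ρ₀)/Δz = 9.8 × 1.03 × 10⁻⁴ / 76 = 1.3282 × 10⁻⁵ s⁻² ≈ 1.33 × 10⁻⁵ s⁻².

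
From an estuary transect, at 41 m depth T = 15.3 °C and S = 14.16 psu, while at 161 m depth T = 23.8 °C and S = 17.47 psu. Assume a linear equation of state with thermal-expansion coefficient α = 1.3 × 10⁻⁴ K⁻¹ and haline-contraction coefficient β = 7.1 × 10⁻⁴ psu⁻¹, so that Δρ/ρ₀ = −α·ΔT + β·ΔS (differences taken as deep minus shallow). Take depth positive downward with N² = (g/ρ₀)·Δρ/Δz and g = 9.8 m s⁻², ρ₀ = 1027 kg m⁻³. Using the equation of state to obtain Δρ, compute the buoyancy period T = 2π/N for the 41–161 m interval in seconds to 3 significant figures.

623 s

ΔT = +8.5 K, ΔS = +3.31 psu (deep − shallow).
Δρ/ρ₀ = −αΔT + βΔS = -1.105 × 10⁻³ + 2.3501 × 10⁻³ = 1.2451 × 10⁻³, so Δρ ≈ 1.279 kg m⁻³.
N² = (g/ρ₀)·Δρ/Δz = g·(Δρ/ρ₀)/Δz = 9.8 × 1.2451 × 10⁻³ / 120 = 1.0168 × 10⁻⁴ s⁻².
N = √(1.0168 × 10⁻⁴) = 0.010084 rad s⁻¹ → T = 2π/N = 623.08 s ≈ 623 s.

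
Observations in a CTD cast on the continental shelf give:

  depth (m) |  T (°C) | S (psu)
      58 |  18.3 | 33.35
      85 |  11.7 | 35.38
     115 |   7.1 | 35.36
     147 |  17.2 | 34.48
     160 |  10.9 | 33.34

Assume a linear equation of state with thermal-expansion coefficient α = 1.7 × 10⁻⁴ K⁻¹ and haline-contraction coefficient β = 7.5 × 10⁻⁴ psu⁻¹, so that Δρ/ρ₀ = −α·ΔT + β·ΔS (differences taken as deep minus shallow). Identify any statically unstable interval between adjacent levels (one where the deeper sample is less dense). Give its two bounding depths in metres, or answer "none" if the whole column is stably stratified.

115–147 m

Evaluate Δρ/ρ₀ = −αΔT + βΔS across each adjacent pair:
  58–85 m: −αΔT+βΔS = −(1.7 × 10⁻⁴)(-6.6)+(7.5 × 10⁻⁴)(+2.03) = 2.6 × 10⁻³ → stable
  85–115 m: −αΔT+βΔS = −(1.7 × 10⁻⁴)(-4.6)+(7.5 × 10⁻⁴)(-0.02) = 7.7 × 10⁻⁴ → stable
  115–147 m: −αΔT+βΔS = −(1.7 × 10⁻⁴)(+10.1)+(7.5 × 10⁻⁴)(-0.88) = -2.4 × 10⁻³ → UNSTABLE
  147–160 m: −αΔT+βΔS = −(1.7 × 10⁻⁴)(-6.3)+(7.5 × 10⁻⁴)(-1.14) = 2.2 × 10⁻⁴ → stable
The 115–147 m interval has Δρ < 0: lighter water underlies denser water.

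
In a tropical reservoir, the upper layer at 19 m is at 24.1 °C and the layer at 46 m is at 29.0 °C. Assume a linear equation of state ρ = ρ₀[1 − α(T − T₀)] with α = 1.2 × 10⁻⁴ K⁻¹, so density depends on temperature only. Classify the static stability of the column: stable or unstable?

unstable

ΔT = 29.0 − 24.1 = +4.9 K, so Δρ/ρ₀ = −αΔT = -5.88 × 10⁻⁴.
Δρ/ρ₀ < 0, so Δρ < 0: deeper water is lighter → statically unstable; the column would overturn.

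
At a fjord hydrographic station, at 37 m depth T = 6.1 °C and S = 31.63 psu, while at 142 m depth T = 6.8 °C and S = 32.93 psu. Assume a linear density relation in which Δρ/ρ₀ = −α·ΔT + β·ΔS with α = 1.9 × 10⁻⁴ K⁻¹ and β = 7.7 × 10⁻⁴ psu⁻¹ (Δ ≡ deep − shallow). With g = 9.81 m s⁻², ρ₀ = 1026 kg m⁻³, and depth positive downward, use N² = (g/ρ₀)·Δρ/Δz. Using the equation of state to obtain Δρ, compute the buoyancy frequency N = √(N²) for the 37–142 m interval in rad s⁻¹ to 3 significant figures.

ΔT = +0.7 K, ΔS = +1.30 psu (deep − shallow).
Δρ/ρ₀ = −αΔT + βΔS = -1.33 × 10⁻⁴ + 1.001 × 10⁻³ = 8.68 × 10⁻⁴, so Δρ ≈ 0.8906 kg m⁻³.
N² = (g/ρ₀)·Δρ/Δz = g·(Δρ/ρ₀)/Δz = 9.81 × 8.68 × 10⁻⁴ / 105 = 8.1096 × 10⁻⁵ s⁻².
N = √(8.1096 × 10⁻⁵) = 9.0053 × 10⁻³ rad s⁻¹ ≈ 9.01 × 10⁻³ rad s⁻¹.

9.01 × 10⁻³ rad s⁻¹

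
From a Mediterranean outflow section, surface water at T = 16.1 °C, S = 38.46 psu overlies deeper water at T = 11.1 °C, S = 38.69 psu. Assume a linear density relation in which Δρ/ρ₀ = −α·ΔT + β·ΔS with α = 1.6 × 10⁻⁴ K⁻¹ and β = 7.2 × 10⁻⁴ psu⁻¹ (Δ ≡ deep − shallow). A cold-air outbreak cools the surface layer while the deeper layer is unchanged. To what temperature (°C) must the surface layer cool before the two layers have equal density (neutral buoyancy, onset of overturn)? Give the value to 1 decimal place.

10.1 °C

Neutral buoyancy requires Δρ = 0, i.e. −α(T_deep − T_surf′) + β(S_deep − S_surf) = 0.
T_surf′ = T_deep − (β/α)·ΔS = 11.1 − (7.2 × 10⁻⁴/1.6 × 10⁻⁴)·(+0.23) = 10.065 °C.
Cooling required: 16.1 − (10.065) = 6.035 °C.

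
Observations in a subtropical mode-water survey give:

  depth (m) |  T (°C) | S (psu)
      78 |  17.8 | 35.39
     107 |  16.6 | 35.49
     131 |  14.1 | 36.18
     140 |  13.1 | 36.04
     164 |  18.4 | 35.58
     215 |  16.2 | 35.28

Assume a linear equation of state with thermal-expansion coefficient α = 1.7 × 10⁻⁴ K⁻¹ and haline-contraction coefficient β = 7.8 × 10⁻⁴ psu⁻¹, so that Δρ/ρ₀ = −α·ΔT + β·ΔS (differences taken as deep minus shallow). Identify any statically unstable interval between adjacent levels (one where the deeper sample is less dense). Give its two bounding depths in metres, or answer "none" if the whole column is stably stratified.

140–164 m

Evaluate Δρ/ρ₀ = −αΔT + βΔS across each adjacent pair:
  78–107 m: −αΔT+βΔS = −(1.7 × 10⁻⁴)(-1.2)+(7.8 × 10⁻⁴)(+0.10) = 2.8 × 10⁻⁴ → stable
  107–131 m: −αΔT+βΔS = −(1.7 × 10⁻⁴)(-2.5)+(7.8 × 10⁻⁴)(+0.69) = 9.6 × 10⁻⁴ → stable
  131–140 m: −αΔT+βΔS = −(1.7 × 10⁻⁴)(-1.0)+(7.8 × 10⁻⁴)(-0.14) = 6.1 × 10⁻⁵ → stable
  140–164 m: −αΔT+βΔS = −(1.7 × 10⁻⁴)(+5.3)+(7.8 × 10⁻⁴)(-0.46) = -1.3 × 10⁻³ → UNSTABLE
  164–215 m: −αΔT+βΔS = −(1.7 × 10⁻⁴)(-2.2)+(7.8 × 10⁻⁴)(-0.30) = 1.4 × 10⁻⁴ → stable
The 140–164 m interval has Δρ < 0: lighter water underlies denser water.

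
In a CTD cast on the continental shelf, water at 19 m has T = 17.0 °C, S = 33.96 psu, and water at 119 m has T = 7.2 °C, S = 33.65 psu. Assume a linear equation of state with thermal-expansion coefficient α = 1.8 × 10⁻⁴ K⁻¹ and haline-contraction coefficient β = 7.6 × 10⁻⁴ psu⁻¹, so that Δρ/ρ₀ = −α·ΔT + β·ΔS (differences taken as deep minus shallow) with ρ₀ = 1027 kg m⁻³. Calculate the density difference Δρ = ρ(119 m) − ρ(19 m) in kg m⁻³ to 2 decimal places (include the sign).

+1.57 kg m⁻³

ΔT = -9.8 K, ΔS = -0.31 psu (deep − shallow).
Δρ/ρ₀ = −(1.8 × 10⁻⁴)(-9.8) + (7.6 × 10⁻⁴)(-0.31) = 1.5284 × 10⁻³.
Δρ = 1027 × (1.5284 × 10⁻³) = +1.57 kg m⁻³.
Positive Δρ: denser below, stable.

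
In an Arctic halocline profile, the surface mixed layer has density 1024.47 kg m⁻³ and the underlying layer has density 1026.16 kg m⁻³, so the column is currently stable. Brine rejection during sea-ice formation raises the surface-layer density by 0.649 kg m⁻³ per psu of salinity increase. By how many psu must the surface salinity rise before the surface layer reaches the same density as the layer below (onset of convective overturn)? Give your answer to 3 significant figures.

2.60 psu

Density deficit of the surface layer: 1026.16 − 1024.47 = 1.69 kg m⁻³.
Required change = 1.69 / 0.649 = 2.60 psu.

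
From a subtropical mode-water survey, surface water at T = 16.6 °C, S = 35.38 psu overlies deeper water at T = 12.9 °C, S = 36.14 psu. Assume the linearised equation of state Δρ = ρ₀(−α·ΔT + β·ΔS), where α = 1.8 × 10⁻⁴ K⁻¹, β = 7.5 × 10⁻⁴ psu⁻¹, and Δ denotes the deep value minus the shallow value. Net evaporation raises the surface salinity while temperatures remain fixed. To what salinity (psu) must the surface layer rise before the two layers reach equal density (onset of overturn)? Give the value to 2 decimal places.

Neutral buoyancy requires −α(T_deep − T_surf) + β(S_deep − S_surf′) = 0.
S_surf′ = S_deep − (α/β)·ΔT = 36.14 − (1.8 × 10⁻⁴/7.5 × 10⁻⁴)·(-3.7) = 37.0280 psu.
Increase required: 37.0280 − 35.38 = 1.6480 psu.

37.03 psu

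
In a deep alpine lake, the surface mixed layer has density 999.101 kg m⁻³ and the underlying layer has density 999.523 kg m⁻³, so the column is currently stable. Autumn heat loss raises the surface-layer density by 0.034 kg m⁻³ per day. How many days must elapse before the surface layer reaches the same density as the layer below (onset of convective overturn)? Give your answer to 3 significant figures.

Density deficit of the surface layer: 999.523 − 999.101 = 0.422 kg m⁻³.
Required change = 0.422 / 0.034 = 12.4 days.

12.4 days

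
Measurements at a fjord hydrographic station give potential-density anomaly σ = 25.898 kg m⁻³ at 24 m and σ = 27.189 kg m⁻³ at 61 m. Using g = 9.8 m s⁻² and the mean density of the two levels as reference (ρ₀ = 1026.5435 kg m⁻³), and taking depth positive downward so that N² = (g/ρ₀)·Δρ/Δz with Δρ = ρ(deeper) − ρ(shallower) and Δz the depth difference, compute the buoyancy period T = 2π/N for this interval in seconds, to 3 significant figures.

Δρ = 1027.189 − 1025.898 = 1.291 kg m⁻³ over Δz = 61 − 24 = 37 m.
N² = (9.8/1026.5435) × (1.291/37) = 3.3310 × 10⁻⁴ s⁻².
N = √(3.3310 × 10⁻⁴) = 0.018251 rad s⁻¹, so T = 2π/N = 344.27 s ≈ 344 s.

344 s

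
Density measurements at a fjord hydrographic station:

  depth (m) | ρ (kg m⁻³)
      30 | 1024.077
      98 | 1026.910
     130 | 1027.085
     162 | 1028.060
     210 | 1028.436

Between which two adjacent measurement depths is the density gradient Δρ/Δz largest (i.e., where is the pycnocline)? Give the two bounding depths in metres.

Compute the density gradient over each adjacent pair:
  30–98 m: Δρ/Δz = 2.833/68 = 0.042 kg m⁻⁴
  98–130 m: Δρ/Δz = 0.175/32 = 5.5 × 10⁻³ kg m⁻⁴
  130–162 m: Δρ/Δz = 0.975/32 = 0.030 kg m⁻⁴
  162–210 m: Δρ/Δz = 0.376/48 = 7.8 × 10⁻³ kg m⁻⁴
The largest gradient is in the 30–98 m interval — the pycnocline.

30–98 m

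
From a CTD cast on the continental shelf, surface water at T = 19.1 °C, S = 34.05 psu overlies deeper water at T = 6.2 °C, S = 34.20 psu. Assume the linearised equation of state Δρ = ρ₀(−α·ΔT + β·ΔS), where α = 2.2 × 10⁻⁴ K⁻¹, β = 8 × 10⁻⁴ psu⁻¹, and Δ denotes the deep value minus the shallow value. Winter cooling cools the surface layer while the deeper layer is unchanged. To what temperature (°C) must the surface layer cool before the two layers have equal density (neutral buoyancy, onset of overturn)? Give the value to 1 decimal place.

Neutral buoyancy requires Δρ = 0, i.e. −α(T_deep − T_surf′) + β(S_deep − S_surf) = 0.
T_surf′ = T_deep − (β/α)·ΔS = 6.2 − (8 × 10⁻⁴/2.2 × 10⁻⁴)·(+0.15) = 5.655 °C.
Cooling required: 19.1 − (5.655) = 13.445 °C.

5.7 °C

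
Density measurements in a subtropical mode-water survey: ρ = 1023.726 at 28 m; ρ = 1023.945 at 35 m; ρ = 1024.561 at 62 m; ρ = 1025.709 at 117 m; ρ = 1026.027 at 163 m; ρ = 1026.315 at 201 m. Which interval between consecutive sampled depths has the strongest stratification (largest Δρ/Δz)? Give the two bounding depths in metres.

Compute the density gradient over each adjacent pair:
  28–35 m: Δρ/Δz = 0.219/7 = 0.031 kg m⁻⁴
  35–62 m: Δρ/Δz = 0.616/27 = 0.023 kg m⁻⁴
  62–117 m: Δρ/Δz = 1.148/55 = 0.021 kg m⁻⁴
  117–163 m: Δρ/Δz = 0.318/46 = 6.9 × 10⁻³ kg m⁻⁴
  163–201 m: Δρ/Δz = 0.288/38 = 7.6 × 10⁻³ kg m⁻⁴
The largest gradient is in the 28–35 m interval — the pycnocline.

28–35 m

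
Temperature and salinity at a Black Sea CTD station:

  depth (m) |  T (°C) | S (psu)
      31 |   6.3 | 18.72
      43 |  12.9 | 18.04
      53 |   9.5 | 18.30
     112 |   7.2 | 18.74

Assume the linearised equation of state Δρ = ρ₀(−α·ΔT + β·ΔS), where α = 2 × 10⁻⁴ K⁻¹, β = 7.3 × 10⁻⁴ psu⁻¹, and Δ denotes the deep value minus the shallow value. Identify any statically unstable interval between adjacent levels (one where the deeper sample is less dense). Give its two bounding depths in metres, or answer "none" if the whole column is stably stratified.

Evaluate Δρ/ρ₀ = −αΔT + βΔS across each adjacent pair:
  31–43 m: −αΔT+βΔS = −(2 × 10⁻⁴)(+6.6)+(7.3 × 10⁻⁴)(-0.68) = -1.8 × 10⁻³ → UNSTABLE
  43–53 m: −αΔT+βΔS = −(2 × 10⁻⁴)(-3.4)+(7.3 × 10⁻⁴)(+0.26) = 8.7 × 10⁻⁴ → stable
  53–112 m: −αΔT+βΔS = −(2 × 10⁻⁴)(-2.3)+(7.3 × 10⁻⁴)(+0.44) = 7.8 × 10⁻⁴ → stable
The 31–43 m interval has Δρ < 0: lighter water underlies denser water.

31–43 m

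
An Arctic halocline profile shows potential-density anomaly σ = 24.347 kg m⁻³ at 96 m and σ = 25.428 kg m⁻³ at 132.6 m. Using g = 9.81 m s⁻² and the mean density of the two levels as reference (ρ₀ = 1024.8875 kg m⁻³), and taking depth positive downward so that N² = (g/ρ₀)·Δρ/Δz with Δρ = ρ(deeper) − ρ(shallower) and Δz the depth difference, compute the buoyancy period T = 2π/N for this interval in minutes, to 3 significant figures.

Δρ = 1025.428 − 1024.347 = 1.081 kg m⁻³ over Δz = 132.6 − 96 = 36.6 m.
N² = (9.81/1024.8875) × (1.081/36.6) = 2.8271 × 10⁻⁴ s⁻².
N = √(2.8271 × 10⁻⁴) = 0.016814 rad s⁻¹, so T = 2π/N = 373.69 s = 6.2282 min ≈ 6.23 min.

6.23 min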